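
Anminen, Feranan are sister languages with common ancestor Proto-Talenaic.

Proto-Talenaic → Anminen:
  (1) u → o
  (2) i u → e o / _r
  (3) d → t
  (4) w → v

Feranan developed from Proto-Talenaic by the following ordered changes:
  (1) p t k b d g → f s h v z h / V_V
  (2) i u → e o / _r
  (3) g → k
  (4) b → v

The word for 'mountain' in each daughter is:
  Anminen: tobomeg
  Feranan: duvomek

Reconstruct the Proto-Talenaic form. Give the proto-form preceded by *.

Position 2: Anminen has o, Feranan has u. Feranan preserves u here (none of its changes turn any other segment into u), so the proto-segment is *u.
Position 3: Anminen has b, Feranan has v. Anminen preserves b here (none of its changes turn any other segment into b), so the proto-segment is *b.
Position 1: Anminen has t, Feranan has d. Feranan preserves d here (none of its changes turn any other segment into d), so the proto-segment is *d.
Verify the candidate proto-form against each daughter:
Anminen: start from *dubomeg.
  rule 1 (vowel merger): dubomeg → dobomeg
  rule 2: no change — dobomeg
  rule 3 (unconditioned shift): dobomeg → tobomeg
  rule 4: no change — tobomeg
  ⇒ Anminen tobomeg
Feranan: start from *dubomeg.
  rule 1 (intervocalic lenition): dubomeg → duvomeg
  rule 2: no change — duvomeg
  rule 3 (unconditioned shift): duvomeg → duvomek
  rule 4: no change — duvomek
  ⇒ Feranan duvomek
Only *dubomeg yields all of Anminen tobomeg, Feranan duvomek.

*dubomeg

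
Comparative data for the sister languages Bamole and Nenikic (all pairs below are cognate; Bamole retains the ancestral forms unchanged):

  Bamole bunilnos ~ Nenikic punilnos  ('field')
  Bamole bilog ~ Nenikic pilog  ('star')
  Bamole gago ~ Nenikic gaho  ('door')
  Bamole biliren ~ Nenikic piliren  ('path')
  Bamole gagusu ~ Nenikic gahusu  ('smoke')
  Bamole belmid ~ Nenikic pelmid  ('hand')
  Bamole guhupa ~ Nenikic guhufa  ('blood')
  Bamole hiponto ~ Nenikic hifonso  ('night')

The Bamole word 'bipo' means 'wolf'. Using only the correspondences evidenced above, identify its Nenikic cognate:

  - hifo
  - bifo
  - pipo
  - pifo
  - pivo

bilog ~ pilog, biliren ~ piliren — Bamole b corresponds to Nenikic p word-initially before a front vowel.
hiponto ~ hifonso — Bamole p corresponds to Nenikic f between vowels (before a back vowel).
Applying these to Bamole 'bipo':
  bipo → pipo   (b→p word-initially before a front vowel)
  pipo → pifo   (p→f between vowels (before a back vowel))
So the Nenikic cognate is 'pifo'.

pifo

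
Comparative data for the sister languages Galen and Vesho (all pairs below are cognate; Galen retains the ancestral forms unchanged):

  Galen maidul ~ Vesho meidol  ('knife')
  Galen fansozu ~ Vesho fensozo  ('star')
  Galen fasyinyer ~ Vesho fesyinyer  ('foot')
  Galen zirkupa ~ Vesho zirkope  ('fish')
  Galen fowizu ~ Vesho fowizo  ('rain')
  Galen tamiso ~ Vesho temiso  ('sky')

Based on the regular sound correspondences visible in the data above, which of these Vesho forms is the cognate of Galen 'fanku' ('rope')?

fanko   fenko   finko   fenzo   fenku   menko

fenko

fansozu ~ fensozo — Galen a corresponds to Vesho e after a consonant, before a nasal.
fansozu ~ fensozo, fowizu ~ fowizo — Galen u corresponds to Vesho o word-finally.
Applying these to Galen 'fanku':
  fanku → fenku   (a→e after a consonant, before a nasal)
  fenku → fenko   (u→o word-finally)
So the Vesho cognate is 'fenko'.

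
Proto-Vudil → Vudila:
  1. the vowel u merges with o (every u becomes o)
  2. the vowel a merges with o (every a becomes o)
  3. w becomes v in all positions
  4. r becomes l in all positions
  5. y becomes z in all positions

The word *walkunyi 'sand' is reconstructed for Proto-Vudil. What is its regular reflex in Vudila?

Vudila: *walkunyi
  walkunyi → walkonyi   [vowel merger]
  walkonyi → wolkonyi   [vowel merger]
  wolkonyi → volkonyi   [unconditioned shift]
  volkonyi (rule 4 does not apply)
  volkonyi → volkonzi   [unconditioned shift]
  giving Vudila volkonzi.

volkonzi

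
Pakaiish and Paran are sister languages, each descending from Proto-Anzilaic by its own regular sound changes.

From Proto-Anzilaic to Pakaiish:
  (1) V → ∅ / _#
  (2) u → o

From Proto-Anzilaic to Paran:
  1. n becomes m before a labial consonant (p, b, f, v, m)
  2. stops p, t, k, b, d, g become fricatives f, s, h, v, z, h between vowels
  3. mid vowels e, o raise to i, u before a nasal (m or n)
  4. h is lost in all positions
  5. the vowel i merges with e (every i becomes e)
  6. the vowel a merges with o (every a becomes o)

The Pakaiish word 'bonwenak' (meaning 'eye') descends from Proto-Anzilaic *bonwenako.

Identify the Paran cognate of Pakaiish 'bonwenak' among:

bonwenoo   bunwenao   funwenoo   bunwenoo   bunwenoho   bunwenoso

Paran: start from *bonwenako.
  rule 1: no change — bonwenako
  rule 2 (intervocalic lenition): bonwenako → bonwenaho
  rule 3 (pre-nasal raising): bonwenaho → bunwinaho
  rule 4 (h-loss): bunwinaho → bunwinao
  rule 5 (vowel merger): bunwinao → bunwenao
  rule 6 (vowel merger): bunwenao → bunwenoo
  ⇒ Paran bunwenoo
Among the options, 'bunwenoo' alone shows every Paran change applied in order.

bunwenoo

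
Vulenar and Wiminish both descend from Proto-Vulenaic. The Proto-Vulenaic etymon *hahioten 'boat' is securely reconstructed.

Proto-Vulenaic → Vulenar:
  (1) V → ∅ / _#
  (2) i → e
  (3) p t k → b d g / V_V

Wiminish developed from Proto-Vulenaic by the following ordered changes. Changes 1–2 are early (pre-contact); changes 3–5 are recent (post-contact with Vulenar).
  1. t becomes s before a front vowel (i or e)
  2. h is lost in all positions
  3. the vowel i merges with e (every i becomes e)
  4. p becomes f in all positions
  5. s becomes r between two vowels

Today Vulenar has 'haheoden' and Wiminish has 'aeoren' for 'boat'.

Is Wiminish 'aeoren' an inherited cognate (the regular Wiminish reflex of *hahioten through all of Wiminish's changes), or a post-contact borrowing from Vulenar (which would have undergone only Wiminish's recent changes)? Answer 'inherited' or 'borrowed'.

inherited

If inherited, *hahioten would pass through all of Wiminish's changes:
Wiminish: start from *hahioten.
  rule 1 (palatalisation): hahioten → hahiosen
  rule 2 (h-loss): hahiosen → aiosen
  rule 3 (vowel merger): aiosen → aeosen
  rule 4: no change — aeosen
  rule 5 (rhotacism): aeosen → aeoren
  ⇒ Wiminish aeoren
If borrowed from Vulenar 'haheoden' after the early changes, it would undergo only the recent ones:
  rule 3 (vowel merger): no change (haheoden)
  rule 4 (unconditioned shift): no change (haheoden)
  rule 5 (rhotacism): no change (haheoden)
  ⇒ as a loan: haheoden
Wiminish 'aeoren' matches the inherited outcome exactly, so it is an inherited cognate, not a loan.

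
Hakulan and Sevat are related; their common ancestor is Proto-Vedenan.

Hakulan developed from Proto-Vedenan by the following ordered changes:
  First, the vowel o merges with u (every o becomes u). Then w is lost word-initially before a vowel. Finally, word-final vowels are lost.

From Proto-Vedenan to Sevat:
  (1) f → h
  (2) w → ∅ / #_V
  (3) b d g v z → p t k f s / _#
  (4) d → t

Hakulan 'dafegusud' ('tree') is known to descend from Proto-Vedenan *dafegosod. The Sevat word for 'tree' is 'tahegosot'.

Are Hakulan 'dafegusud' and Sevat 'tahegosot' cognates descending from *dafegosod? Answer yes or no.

yes

Derive the expected Sevat reflex of *dafegosod:
Sevat: *dafegosod > dahegosod > dahegosot > tahegosot  (by unconditioned shift, final devoicing, unconditioned shift)
Sevat 'tahegosot' matches the regular reflex exactly, so the pair is cognate.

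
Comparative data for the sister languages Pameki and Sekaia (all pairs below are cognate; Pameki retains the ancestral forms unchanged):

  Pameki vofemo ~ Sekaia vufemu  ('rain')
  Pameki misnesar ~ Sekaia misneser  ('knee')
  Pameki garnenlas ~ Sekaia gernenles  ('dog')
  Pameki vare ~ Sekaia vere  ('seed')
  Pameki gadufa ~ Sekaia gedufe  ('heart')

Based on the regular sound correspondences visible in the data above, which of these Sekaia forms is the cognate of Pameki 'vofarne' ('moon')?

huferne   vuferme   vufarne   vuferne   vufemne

vuferne

vofemo ~ vufemu — Pameki o corresponds to Sekaia u after a consonant, before a labial obstruent.
misnesar ~ misneser, garnenlas ~ gernenles — Pameki a corresponds to Sekaia e after a consonant, before r.
Applying these to Pameki 'vofarne':
  vofarne → vufarne   (o→u after a consonant, before a labial obstruent)
  vufarne → vuferne   (a→e after a consonant, before r)
So the Sekaia cognate is 'vuferne'.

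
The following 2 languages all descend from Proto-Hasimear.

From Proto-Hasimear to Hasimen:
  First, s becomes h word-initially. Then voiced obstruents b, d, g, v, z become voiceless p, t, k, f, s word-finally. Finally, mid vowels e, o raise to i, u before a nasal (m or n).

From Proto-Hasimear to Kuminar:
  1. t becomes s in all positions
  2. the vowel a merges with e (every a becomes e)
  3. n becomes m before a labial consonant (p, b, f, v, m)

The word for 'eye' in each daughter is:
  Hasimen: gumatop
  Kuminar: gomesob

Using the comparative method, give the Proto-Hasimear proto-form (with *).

*gomatob

Position 5: Hasimen has t, Kuminar has s. Taking the neighbouring segments as reconstructed: Hasimen t can only go back to *t; Kuminar s could go back to *t or *s — the one source consistent with every daughter is *t.
Position 7: Hasimen has p, Kuminar has b. Kuminar preserves b here (none of its changes turn any other segment into b), so the proto-segment is *b.
Continuing position by position gives *gomatob; check it forward:
Hasimen: start from *gomatob.
  rule 1: no change — gomatob
  rule 2 (final devoicing): gomatob → gomatop
  rule 3 (pre-nasal raising): gomatop → gumatop
  ⇒ Hasimen gumatop
Kuminar: *gomatob > gomasob > gomesob  (by unconditioned shift, vowel merger)
No other proto-form is consistent with every reflex, so the reconstruction is *gomatob.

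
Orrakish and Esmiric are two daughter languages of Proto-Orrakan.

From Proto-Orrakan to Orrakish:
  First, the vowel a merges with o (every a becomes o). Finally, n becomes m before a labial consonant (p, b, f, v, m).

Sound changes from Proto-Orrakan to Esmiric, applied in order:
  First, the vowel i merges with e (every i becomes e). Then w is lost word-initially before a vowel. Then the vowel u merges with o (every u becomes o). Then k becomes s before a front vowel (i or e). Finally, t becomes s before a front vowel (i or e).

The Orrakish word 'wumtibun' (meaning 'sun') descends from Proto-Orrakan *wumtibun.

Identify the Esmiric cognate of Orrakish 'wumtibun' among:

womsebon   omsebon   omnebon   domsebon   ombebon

omsebon

Esmiric: *wumtibun
  wumtibun → wumtebun   [vowel merger]
  wumtebun → umtebun   [glide loss]
  umtebun → omtebon   [vowel merger]
  omtebon (rule 4 does not apply)
  omtebon → omsebon   [palatalisation]
  giving Esmiric omsebon.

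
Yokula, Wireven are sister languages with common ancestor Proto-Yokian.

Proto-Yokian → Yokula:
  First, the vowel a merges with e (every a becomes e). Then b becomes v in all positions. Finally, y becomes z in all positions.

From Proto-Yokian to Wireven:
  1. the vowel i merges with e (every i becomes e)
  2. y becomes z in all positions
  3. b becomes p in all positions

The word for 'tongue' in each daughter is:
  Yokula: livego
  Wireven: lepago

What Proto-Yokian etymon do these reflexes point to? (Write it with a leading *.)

Position 3: Yokula has v, Wireven has p. Taking the neighbouring segments as reconstructed: Yokula v could go back to *b or *v; Wireven p could go back to *p or *b — the one source consistent with every daughter is *b.
Position 4: Yokula has e, Wireven has a. Wireven preserves a here (none of its changes turn any other segment into a), so the proto-segment is *a.
Continuing position by position gives *libago; check it forward:
Yokula: *libago > libego > livego  (by vowel merger, unconditioned shift)
Wireven: *libago > lebago > lepago  (by vowel merger, unconditioned shift)
No other proto-form is consistent with every reflex, so the reconstruction is *libago.

*libago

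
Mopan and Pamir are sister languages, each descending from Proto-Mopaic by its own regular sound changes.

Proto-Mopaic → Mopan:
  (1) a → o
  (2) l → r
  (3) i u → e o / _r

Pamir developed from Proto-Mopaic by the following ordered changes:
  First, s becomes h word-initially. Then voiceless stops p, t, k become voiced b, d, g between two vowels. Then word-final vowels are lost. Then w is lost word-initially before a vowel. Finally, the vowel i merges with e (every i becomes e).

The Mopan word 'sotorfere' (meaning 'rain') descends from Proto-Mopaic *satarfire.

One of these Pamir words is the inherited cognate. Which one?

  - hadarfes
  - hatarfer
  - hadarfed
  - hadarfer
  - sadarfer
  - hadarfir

Pamir: *satarfire
  satarfire → hatarfire   [debuccalisation]
  hatarfire → hadarfire   [intervocalic voicing]
  hadarfire → hadarfir   [apocope]
  hadarfir (rule 4 does not apply)
  hadarfir → hadarfer   [vowel merger]
  giving Pamir hadarfer.

hadarfer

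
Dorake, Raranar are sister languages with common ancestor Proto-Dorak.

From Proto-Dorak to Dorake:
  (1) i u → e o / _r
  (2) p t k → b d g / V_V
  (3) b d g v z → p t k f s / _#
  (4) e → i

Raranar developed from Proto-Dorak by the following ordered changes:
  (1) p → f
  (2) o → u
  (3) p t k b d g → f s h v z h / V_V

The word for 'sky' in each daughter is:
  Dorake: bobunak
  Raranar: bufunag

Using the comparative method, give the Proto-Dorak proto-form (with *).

*bopunag

Position 7: Dorake has k, Raranar has g. Raranar preserves g here (none of its changes turn any other segment into g), so the proto-segment is *g.
Position 2: Dorake has o, Raranar has u. Taking the neighbouring segments as reconstructed: Dorake o can only go back to *o; Raranar u could go back to *o or *u — the one source consistent with every daughter is *o.
Position 3: Dorake has b, Raranar has f. Taking the neighbouring segments as reconstructed: Dorake b could go back to *p or *b; Raranar f could go back to *p or *f — the one source consistent with every daughter is *p.
Continuing position by position gives *bopunag; check it forward:
Dorake: *bopunag > bobunag > bobunak  (by intervocalic voicing, final devoicing)
Raranar: *bopunag
  bopunag → bofunag   [unconditioned shift]
  bofunag → bufunag   [vowel merger]
  bufunag (rule 3 does not apply)
  giving Raranar bufunag.
No other proto-form is consistent with every reflex, so the reconstruction is *bopunag.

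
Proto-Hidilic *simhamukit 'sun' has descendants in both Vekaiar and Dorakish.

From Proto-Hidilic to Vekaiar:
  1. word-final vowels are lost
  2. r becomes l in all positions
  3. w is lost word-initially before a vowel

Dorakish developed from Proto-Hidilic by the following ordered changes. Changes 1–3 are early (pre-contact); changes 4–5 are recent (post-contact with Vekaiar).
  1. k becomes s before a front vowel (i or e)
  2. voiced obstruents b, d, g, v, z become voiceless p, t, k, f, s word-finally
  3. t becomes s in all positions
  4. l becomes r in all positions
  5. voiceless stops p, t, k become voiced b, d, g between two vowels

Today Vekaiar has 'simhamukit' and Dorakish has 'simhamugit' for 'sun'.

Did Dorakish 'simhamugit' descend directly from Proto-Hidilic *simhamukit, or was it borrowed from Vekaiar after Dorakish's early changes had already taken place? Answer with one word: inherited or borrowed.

If inherited, *simhamukit would pass through all of Dorakish's changes:
Dorakish: *simhamukit
  simhamukit → simhamusit   [palatalisation]
  simhamusit (rule 2 does not apply)
  simhamusit → simhamusis   [unconditioned shift]
  simhamusis (rule 4 does not apply)
  simhamusis (rule 5 does not apply)
  giving Dorakish simhamusis.
If borrowed from Vekaiar 'simhamukit' after the early changes, it would undergo only the recent ones:
  rule 4 (unconditioned shift): no change (simhamukit)
  rule 5 (intervocalic voicing): simhamukit → simhamugit
  ⇒ as a loan: simhamugit
Dorakish 'simhamugit' matches the loan outcome 'simhamugit', not the inherited 'simhamusis' — it skipped the early Dorakish changes, so it was borrowed from Vekaiar.

borrowed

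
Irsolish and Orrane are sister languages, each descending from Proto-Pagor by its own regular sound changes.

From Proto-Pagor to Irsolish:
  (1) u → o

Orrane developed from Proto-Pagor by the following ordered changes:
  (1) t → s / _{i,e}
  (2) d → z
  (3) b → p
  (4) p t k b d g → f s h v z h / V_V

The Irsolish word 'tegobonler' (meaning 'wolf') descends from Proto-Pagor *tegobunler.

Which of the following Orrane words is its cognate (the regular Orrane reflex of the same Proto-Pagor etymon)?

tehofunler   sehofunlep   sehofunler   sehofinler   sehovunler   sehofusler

sehofunler

Orrane: start from *tegobunler.
  rule 1 (palatalisation): tegobunler → segobunler
  rule 2: no change — segobunler
  rule 3 (unconditioned shift): segobunler → segopunler
  rule 4 (intervocalic lenition): segopunler → sehofunler
  ⇒ Orrane sehofunler
Among the options, 'sehofunler' alone shows every Orrane change applied in order.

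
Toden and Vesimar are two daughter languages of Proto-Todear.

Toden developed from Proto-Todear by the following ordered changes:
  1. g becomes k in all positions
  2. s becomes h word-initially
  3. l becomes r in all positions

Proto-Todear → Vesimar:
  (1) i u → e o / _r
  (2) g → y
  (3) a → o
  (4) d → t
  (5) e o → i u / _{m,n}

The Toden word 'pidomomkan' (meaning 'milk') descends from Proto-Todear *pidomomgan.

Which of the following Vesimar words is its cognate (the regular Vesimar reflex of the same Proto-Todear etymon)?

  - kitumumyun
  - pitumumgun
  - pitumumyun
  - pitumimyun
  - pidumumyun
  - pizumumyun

pitumumyun

Vesimar: *pidomomgan
  pidomomgan (rule 1 does not apply)
  pidomomgan → pidomomyan   [unconditioned shift]
  pidomomyan → pidomomyon   [vowel merger]
  pidomomyon → pitomomyon   [unconditioned shift]
  pitomomyon → pitumumyun   [pre-nasal raising]
  giving Vesimar pitumumyun.
Only 'pitumumyun' matches the regular Vesimar development of *pidomomgan.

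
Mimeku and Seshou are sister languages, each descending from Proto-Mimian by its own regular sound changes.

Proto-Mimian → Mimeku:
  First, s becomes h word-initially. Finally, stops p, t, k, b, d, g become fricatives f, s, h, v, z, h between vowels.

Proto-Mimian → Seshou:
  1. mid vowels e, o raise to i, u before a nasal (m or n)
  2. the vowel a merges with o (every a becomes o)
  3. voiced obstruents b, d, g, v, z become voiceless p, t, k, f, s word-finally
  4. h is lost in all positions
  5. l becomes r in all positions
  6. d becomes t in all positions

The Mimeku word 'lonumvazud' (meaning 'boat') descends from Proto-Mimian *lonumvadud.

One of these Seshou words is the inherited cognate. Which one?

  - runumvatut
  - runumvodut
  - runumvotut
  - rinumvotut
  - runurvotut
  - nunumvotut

runumvotut

Seshou: start from *lonumvadud.
  rule 1 (pre-nasal raising): lonumvadud → lunumvadud
  rule 2 (vowel merger): lunumvadud → lunumvodud
  rule 3 (final devoicing): lunumvodud → lunumvodut
  rule 4: no change — lunumvodut
  rule 5 (unconditioned shift): lunumvodut → runumvodut
  rule 6 (unconditioned shift): runumvodut → runumvotut
  ⇒ Seshou runumvotut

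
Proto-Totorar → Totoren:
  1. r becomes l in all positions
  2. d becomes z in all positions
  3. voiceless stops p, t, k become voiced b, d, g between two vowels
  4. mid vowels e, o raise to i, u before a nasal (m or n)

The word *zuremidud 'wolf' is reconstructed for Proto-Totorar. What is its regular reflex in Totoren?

zulimizuz

Totoren: *zuremidud > zulemidud > zulemizuz > zulimizuz  (by unconditioned shift, unconditioned shift, pre-nasal raising)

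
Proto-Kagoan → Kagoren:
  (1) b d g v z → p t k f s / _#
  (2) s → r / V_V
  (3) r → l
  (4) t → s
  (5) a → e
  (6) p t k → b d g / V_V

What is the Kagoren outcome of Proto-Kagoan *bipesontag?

Kagoren: *bipesontag
  bipesontag → bipesontak   [final devoicing]
  bipesontak → biperontak   [rhotacism]
  biperontak → bipelontak   [unconditioned shift]
  bipelontak → bipelonsak   [unconditioned shift]
  bipelonsak → bipelonsek   [vowel merger]
  bipelonsek → bibelonsek   [intervocalic voicing]
  giving Kagoren bibelonsek.

bibelonsek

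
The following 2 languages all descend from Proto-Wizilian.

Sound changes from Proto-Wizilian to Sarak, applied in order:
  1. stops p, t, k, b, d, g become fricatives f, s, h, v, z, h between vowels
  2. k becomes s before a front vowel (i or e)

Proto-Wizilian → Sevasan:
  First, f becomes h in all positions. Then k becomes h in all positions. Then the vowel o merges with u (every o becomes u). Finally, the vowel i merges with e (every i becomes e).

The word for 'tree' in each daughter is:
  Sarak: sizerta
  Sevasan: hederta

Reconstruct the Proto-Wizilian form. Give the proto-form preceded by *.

*kiderta

Position 2: Sarak has i, Sevasan has e. Sarak preserves i here (none of its changes turn any other segment into i), so the proto-segment is *i.
Position 1: Sarak has s, Sevasan has h. Taking the neighbouring segments as reconstructed: Sarak s could go back to *k or *s; Sevasan h could go back to *k or *f or *h — the one source consistent with every daughter is *k.
Position 3: Sarak has z, Sevasan has d. Sevasan preserves d here (none of its changes turn any other segment into d), so the proto-segment is *d.
Continuing position by position gives *kiderta; check it forward:
Sarak: start from *kiderta.
  rule 1 (intervocalic lenition): kiderta → kizerta
  rule 2 (palatalisation): kizerta → sizerta
  ⇒ Sarak sizerta
Sevasan: start from *kiderta.
  rule 1: no change — kiderta
  rule 2 (unconditioned shift): kiderta → hiderta
  rule 3: no change — hiderta
  rule 4 (vowel merger): hiderta → hederta
  ⇒ Sevasan hederta
Only *kiderta yields all of Sarak sizerta, Sevasan hederta.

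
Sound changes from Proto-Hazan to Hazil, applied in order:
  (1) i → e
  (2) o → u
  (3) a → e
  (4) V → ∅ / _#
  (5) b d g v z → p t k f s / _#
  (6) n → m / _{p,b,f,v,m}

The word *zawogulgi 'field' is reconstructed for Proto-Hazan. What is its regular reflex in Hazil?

zewugulk

Hazil: *zawogulgi > zawogulge > zawugulge > zewugulge > zewugulg > zewugulk  (by vowel merger, vowel merger, vowel merger, apocope, final devoicing)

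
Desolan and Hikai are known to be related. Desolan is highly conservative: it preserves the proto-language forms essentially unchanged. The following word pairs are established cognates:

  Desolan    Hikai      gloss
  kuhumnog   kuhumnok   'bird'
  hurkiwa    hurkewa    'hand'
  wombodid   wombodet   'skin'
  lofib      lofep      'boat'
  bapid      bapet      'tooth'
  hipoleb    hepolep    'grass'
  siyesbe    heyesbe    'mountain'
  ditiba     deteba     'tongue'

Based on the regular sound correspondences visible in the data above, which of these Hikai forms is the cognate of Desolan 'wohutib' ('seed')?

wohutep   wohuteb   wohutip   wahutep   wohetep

lofib ~ lofep, ditiba ~ deteba — Desolan i corresponds to Hikai e after a consonant, before a labial obstruent.
lofib ~ lofep, hipoleb ~ hepolep — Desolan b corresponds to Hikai p word-finally.
Applying these to Desolan 'wohutib':
  wohutib → wohuteb   (i→e after a consonant, before a labial obstruent)
  wohuteb → wohutep   (b→p word-finally)
So the Hikai cognate is 'wohutep'.

wohutep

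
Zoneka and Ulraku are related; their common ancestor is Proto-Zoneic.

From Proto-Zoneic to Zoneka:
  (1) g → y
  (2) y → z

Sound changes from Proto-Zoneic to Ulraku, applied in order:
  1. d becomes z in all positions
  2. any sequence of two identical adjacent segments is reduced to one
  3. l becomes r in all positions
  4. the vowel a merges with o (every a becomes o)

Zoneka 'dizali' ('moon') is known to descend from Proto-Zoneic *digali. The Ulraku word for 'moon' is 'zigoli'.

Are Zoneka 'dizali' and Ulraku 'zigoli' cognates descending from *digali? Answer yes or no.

no

Derive the expected Ulraku reflex of *digali:
Ulraku: *digali
  digali → zigali   [unconditioned shift]
  zigali (rule 2 does not apply)
  zigali → zigari   [unconditioned shift]
  zigari → zigori   [vowel merger]
  giving Ulraku zigori.
The regular Ulraku reflex would be 'zigori', but the attested form is 'zigoli'. The correspondence is irregular, so they are not cognates (the Ulraku form has a different source).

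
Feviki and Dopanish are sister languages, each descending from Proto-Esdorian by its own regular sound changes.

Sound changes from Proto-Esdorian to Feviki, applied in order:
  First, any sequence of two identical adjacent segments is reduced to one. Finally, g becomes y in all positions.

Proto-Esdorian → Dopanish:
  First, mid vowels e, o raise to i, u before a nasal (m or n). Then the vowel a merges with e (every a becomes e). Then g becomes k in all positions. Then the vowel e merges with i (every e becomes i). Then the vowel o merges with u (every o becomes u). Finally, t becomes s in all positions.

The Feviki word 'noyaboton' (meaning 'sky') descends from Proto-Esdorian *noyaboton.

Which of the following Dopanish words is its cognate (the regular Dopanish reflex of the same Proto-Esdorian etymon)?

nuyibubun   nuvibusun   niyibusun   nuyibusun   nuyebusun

nuyibusun

Dopanish: *noyaboton
  noyaboton → noyabotun   [pre-nasal raising]
  noyabotun → noyebotun   [vowel merger]
  noyebotun (rule 3 does not apply)
  noyebotun → noyibotun   [vowel merger]
  noyibotun → nuyibutun   [vowel merger]
  nuyibutun → nuyibusun   [unconditioned shift]
  giving Dopanish nuyibusun.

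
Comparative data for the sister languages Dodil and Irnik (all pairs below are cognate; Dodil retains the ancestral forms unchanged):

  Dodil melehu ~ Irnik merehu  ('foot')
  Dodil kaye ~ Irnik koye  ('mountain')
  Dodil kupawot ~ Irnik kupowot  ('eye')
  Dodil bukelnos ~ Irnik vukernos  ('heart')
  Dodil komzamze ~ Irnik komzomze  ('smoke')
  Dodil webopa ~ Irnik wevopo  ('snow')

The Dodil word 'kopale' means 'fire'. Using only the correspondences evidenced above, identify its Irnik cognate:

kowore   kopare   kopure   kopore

kaye ~ koye, kupawot ~ kupowot — Dodil a corresponds to Irnik o after a consonant, before a consonant other than r, m, n, p, b, f, v.
melehu ~ merehu — Dodil l corresponds to Irnik r between vowels (before a front vowel).
Applying these to Dodil 'kopale':
  kopale → kopole   (a→o after a consonant, before a consonant other than r, m, n, p, b, f, v)
  kopole → kopore   (l→r between vowels (before a front vowel))
So the Irnik cognate is 'kopore'.

kopore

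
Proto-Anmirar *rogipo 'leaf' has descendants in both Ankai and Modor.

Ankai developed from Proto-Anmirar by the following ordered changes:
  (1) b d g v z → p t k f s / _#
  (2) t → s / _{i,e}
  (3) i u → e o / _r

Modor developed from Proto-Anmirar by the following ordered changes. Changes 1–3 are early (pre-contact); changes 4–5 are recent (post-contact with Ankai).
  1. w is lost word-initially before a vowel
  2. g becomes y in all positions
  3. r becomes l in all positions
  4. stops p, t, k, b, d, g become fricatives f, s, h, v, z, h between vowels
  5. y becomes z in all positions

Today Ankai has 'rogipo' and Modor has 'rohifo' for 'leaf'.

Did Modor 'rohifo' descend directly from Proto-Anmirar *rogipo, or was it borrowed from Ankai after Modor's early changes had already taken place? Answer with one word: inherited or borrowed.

borrowed

If inherited, *rogipo would pass through all of Modor's changes:
Modor: *rogipo > royipo > loyipo > loyifo > lozifo  (by unconditioned shift, unconditioned shift, intervocalic lenition, unconditioned shift)
If borrowed from Ankai 'rogipo' after the early changes, it would undergo only the recent ones:
  rule 4 (intervocalic lenition): rogipo → rohifo
  rule 5 (unconditioned shift): no change (rohifo)
  ⇒ as a loan: rohifo
Modor 'rohifo' matches the loan outcome 'rohifo', not the inherited 'lozifo' — it skipped the early Modor changes, so it was borrowed from Ankai.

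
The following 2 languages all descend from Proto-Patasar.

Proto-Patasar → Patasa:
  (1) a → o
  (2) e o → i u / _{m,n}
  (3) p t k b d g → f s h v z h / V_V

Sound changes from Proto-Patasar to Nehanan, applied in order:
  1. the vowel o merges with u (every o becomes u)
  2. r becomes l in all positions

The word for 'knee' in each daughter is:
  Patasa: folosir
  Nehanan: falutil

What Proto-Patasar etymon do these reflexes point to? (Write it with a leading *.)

*falotir

Position 5: Patasa has s, Nehanan has t. Nehanan preserves t here (none of its changes turn any other segment into t), so the proto-segment is *t.
Position 4: Patasa has o, Nehanan has u. Taking the neighbouring segments as reconstructed: Patasa o could go back to *a or *o; Nehanan u could go back to *o or *u — the one source consistent with every daughter is *o.
Verify the candidate proto-form against each daughter:
Patasa: *falotir > folotir > folosir  (by vowel merger, intervocalic lenition)
Nehanan: *falotir
  falotir → falutir   [vowel merger]
  falutir → falutil   [unconditioned shift]
  giving Nehanan falutil.
Only *falotir yields all of Patasa folosir, Nehanan falutil.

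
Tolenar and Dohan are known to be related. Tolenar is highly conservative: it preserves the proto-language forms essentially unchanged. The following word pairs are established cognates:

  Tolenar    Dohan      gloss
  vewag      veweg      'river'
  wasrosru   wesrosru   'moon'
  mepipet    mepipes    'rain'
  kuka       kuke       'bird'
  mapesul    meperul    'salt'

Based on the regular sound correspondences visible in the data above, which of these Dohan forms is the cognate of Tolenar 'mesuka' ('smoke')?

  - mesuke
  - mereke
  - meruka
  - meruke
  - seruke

mapesul ~ meperul — Tolenar s corresponds to Dohan r between vowels (before a back vowel).
kuka ~ kuke — Tolenar a corresponds to Dohan e word-finally.
Applying these to Tolenar 'mesuka':
  mesuka → meruka   (s→r between vowels (before a back vowel))
  meruka → meruke   (a→e word-finally)
So the Dohan cognate is 'meruke'.

meruke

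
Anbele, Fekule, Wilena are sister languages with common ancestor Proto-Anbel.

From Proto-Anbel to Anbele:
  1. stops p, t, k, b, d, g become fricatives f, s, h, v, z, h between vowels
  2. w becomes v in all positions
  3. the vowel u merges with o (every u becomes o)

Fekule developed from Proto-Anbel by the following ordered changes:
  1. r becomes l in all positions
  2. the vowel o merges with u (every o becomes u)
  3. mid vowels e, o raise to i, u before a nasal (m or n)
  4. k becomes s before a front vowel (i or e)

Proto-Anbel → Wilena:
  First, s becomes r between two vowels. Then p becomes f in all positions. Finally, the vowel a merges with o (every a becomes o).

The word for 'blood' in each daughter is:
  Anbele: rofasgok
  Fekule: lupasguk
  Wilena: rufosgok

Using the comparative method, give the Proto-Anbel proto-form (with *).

*rupasgok

Position 3: Anbele has f, Fekule has p, Wilena has f. Fekule preserves p here (none of its changes turn any other segment into p), so the proto-segment is *p.
Position 2: Anbele has o, Fekule has u, Wilena has u. Wilena preserves u here (none of its changes turn any other segment into u), so the proto-segment is *u.
Verify the candidate proto-form against each daughter:
Anbele: *rupasgok
  rupasgok → rufasgok   [intervocalic lenition]
  rufasgok (rule 2 does not apply)
  rufasgok → rofasgok   [vowel merger]
  giving Anbele rofasgok.
Fekule: *rupasgok
  rupasgok → lupasgok   [unconditioned shift]
  lupasgok → lupasguk   [vowel merger]
  lupasguk (rule 3 does not apply)
  lupasguk (rule 4 does not apply)
  giving Fekule lupasguk.
Wilena: start from *rupasgok.
  rule 1: no change — rupasgok
  rule 2 (unconditioned shift): rupasgok → rufasgok
  rule 3 (vowel merger): rufasgok → rufosgok
  ⇒ Wilena rufosgok
*rupasgok is the unique common source.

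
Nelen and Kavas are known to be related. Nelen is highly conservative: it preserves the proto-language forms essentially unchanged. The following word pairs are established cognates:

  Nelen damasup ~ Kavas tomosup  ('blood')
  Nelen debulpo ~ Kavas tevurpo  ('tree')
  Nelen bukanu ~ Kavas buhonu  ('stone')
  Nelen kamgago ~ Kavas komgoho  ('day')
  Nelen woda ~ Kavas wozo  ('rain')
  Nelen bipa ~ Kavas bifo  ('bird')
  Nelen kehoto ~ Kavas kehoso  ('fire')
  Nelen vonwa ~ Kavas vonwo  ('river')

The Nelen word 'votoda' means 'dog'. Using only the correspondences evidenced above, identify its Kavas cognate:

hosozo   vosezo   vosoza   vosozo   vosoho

vosozo

kehoto ~ kehoso — Nelen t corresponds to Kavas s between vowels (before a back vowel).
woda ~ wozo — Nelen d corresponds to Kavas z between vowels (before a back vowel).
woda ~ wozo, bipa ~ bifo — Nelen a corresponds to Kavas o word-finally.
Applying these to Nelen 'votoda':
  votoda → vosoda   (t→s between vowels (before a back vowel))
  vosoda → vosoza   (d→z between vowels (before a back vowel))
  vosoza → vosozo   (a→o word-finally)
So the Kavas cognate is 'vosozo'.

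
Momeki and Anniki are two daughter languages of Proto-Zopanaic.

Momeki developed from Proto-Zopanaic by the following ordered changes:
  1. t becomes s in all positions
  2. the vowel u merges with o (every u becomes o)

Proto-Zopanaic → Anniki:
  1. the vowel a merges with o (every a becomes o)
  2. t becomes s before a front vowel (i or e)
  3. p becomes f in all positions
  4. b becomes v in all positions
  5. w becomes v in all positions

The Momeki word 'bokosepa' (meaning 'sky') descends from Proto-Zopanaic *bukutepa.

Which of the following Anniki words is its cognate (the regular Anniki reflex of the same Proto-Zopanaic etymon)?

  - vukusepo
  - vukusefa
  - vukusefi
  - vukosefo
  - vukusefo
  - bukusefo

Anniki: start from *bukutepa.
  rule 1 (vowel merger): bukutepa → bukutepo
  rule 2 (palatalisation): bukutepo → bukusepo
  rule 3 (unconditioned shift): bukusepo → bukusefo
  rule 4 (unconditioned shift): bukusefo → vukusefo
  rule 5: no change — vukusefo
  ⇒ Anniki vukusefo
Only 'vukusefo' matches the regular Anniki development of *bukutepa.

vukusefo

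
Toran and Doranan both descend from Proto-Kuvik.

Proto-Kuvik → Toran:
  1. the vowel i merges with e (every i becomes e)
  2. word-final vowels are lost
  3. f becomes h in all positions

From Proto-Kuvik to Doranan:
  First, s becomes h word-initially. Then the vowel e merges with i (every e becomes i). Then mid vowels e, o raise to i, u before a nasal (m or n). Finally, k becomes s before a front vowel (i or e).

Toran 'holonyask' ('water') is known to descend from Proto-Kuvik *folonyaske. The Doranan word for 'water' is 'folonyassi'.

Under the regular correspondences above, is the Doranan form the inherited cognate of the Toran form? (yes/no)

Derive the expected Doranan reflex of *folonyaske:
Doranan: *folonyaske > folonyaski > folunyaski > folunyassi  (by vowel merger, pre-nasal raising, palatalisation)
The regular Doranan reflex would be 'folunyassi', but the attested form is 'folonyassi'. The correspondence is irregular, so they are not cognates (the Doranan form has a different source).

no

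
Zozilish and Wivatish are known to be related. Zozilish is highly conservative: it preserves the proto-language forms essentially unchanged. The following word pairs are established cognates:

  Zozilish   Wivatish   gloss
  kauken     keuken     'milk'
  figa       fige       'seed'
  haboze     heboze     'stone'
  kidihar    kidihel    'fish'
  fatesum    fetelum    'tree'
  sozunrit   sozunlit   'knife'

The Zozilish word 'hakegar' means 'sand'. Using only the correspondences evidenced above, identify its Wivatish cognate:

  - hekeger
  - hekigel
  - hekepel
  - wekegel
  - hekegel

hekegel

fatesum ~ fetelum — Zozilish a corresponds to Wivatish e after a consonant, before a consonant other than r, m, n, p, b, f, v.
kidihar ~ kidihel — Zozilish a corresponds to Wivatish e after a consonant, before r.
kidihar ~ kidihel — Zozilish r corresponds to Wivatish l word-finally.
Applying these to Zozilish 'hakegar':
  hakegar → hekegar   (a→e after a consonant, before a consonant other than r, m, n, p, b, f, v)
  hekegar → hekeger   (a→e after a consonant, before r)
  hekeger → hekegel   (r→l word-finally)
So the Wivatish cognate is 'hekegel'.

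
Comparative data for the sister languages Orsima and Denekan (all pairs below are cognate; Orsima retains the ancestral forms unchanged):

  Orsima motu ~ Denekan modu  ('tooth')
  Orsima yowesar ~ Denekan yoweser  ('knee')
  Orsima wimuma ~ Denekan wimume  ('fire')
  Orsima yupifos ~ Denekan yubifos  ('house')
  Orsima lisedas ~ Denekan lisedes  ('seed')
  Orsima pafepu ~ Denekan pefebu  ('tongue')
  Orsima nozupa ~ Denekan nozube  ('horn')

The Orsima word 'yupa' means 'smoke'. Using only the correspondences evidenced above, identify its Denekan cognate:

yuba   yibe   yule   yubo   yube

nozupa ~ nozube — Orsima p corresponds to Denekan b between vowels (before a back vowel).
wimuma ~ wimume, nozupa ~ nozube — Orsima a corresponds to Denekan e word-finally.
Applying these to Orsima 'yupa':
  yupa → yuba   (p→b between vowels (before a back vowel))
  yuba → yube   (a→e word-finally)
So the Denekan cognate is 'yube'.

yube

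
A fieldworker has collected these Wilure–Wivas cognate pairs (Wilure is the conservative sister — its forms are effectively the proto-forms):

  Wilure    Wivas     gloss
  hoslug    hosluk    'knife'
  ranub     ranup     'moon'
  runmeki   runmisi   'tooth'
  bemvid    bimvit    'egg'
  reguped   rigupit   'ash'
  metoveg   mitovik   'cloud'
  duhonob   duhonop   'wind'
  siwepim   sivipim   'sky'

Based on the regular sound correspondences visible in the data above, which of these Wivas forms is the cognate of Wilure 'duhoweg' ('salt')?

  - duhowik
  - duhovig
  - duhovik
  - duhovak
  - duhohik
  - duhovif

siwepim ~ sivipim — Wilure w corresponds to Wivas v between vowels (before a front vowel).
runmeki ~ runmisi, reguped ~ rigupit — Wilure e corresponds to Wivas i after a consonant, before a consonant other than r, m, n, p, b, f, v.
hoslug ~ hosluk, metoveg ~ mitovik — Wilure g corresponds to Wivas k word-finally.
Applying these to Wilure 'duhoweg':
  duhoweg → duhoveg   (w→v between vowels (before a front vowel))
  duhoveg → duhovig   (e→i after a consonant, before a consonant other than r, m, n, p, b, f, v)
  duhovig → duhovik   (g→k word-finally)
So the Wivas cognate is 'duhovik'.

duhovik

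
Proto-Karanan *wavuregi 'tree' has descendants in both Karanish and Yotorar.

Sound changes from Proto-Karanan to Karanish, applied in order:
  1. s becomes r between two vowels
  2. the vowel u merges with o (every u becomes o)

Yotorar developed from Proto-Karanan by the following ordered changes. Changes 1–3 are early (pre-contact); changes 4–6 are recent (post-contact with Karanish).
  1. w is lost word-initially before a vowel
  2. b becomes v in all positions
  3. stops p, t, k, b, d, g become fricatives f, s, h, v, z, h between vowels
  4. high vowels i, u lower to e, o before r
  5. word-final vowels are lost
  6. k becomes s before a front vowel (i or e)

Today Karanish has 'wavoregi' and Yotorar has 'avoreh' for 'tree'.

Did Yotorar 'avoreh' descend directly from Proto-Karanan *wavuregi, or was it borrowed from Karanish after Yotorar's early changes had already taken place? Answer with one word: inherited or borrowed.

If inherited, *wavuregi would pass through all of Yotorar's changes:
Yotorar: *wavuregi > avuregi > avurehi > avorehi > avoreh  (by glide loss, intervocalic lenition, pre-rhotic lowering, apocope)
If borrowed from Karanish 'wavoregi' after the early changes, it would undergo only the recent ones:
  rule 4 (pre-rhotic lowering): no change (wavoregi)
  rule 5 (apocope): wavoregi → wavoreg
  rule 6 (palatalisation): no change (wavoreg)
  ⇒ as a loan: wavoreg
Yotorar 'avoreh' matches the inherited outcome exactly, so it is an inherited cognate, not a loan.

inherited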